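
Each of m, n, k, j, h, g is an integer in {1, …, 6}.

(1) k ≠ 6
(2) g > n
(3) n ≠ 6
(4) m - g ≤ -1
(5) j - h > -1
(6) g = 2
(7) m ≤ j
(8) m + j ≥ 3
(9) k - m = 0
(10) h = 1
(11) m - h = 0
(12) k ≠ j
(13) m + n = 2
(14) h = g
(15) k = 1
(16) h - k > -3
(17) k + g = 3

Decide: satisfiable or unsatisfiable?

Unsatisfiable

Constraint 10 fixes h = 1 and constraint 6 fixes g = 2, but constraint 14 requires h = g. Since 1 ≠ 2, contradiction.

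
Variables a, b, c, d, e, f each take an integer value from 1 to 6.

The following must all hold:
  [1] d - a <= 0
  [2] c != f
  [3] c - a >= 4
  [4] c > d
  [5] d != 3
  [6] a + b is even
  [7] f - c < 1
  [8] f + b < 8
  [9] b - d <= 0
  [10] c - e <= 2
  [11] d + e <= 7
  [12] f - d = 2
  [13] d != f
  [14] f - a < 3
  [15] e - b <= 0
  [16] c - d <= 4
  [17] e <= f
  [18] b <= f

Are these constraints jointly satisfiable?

Constraints 1, 3, 9, 10, and 15 give b − e ≥ 0, e − c ≥ -2, c − a ≥ 4, a − d ≥ 0, d − b ≥ 0.
Adding all 5 inequalities: the left sides telescope to 0, and the right sides sum to 0 + (-2) + 4 + 0 + 0 = 2. So 0 ≥ 2, which is false.

Unsatisfiable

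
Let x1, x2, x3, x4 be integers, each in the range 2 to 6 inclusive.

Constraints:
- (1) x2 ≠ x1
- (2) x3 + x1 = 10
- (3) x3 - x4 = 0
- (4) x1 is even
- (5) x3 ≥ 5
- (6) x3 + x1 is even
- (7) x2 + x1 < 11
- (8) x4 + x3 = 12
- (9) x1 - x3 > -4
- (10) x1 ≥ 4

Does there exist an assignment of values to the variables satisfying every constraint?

Satisfiable

The assignment x1 = 4, x2 = 6, x3 = 6, x4 = 6 works:
  constraint 2 holds since x3 + x1 = 10.
  constraint 3 holds since x3 - x4 = 0.
The rest check out directly.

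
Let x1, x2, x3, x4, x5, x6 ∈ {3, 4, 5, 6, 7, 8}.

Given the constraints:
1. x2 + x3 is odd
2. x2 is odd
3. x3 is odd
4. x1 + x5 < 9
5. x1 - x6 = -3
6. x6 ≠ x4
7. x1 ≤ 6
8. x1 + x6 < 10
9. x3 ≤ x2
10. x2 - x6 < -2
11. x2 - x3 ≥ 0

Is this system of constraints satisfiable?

Constraint 2 makes x2 odd and constraint 3 makes x3 odd, so x2 + x3 must be even. Constraint 1 says x2 + x3 is odd — contradiction.

Unsatisfiable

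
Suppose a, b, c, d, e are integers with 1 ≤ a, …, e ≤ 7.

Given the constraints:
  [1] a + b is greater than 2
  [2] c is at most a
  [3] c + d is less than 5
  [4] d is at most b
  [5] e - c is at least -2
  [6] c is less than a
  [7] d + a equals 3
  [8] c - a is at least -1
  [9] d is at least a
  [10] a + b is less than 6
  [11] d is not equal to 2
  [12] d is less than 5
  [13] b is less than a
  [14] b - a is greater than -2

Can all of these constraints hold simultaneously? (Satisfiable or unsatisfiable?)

Constraints 4, 9, and 13 give b < a, a ≤ d, d ≤ b. Chaining: b < a ≤ d ≤ b, which forces b < b — impossible.

Unsatisfiable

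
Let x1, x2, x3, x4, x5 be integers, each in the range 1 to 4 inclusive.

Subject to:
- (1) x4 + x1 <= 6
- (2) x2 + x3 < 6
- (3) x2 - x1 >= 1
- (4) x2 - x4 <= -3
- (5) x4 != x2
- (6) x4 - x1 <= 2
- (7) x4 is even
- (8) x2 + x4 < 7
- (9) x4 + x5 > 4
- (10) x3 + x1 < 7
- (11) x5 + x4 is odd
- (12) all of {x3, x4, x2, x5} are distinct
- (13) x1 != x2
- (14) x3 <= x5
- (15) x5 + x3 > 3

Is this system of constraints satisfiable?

Constraints 3, 4, and 6 give x2 − x1 ≥ 1, x1 − x4 ≥ -2, x4 − x2 ≥ 3.
Adding all 3 inequalities: the left sides telescope to 0, and the right sides sum to 1 + (-2) + 3 = 2. So 0 ≥ 2, which is false.

Unsatisfiable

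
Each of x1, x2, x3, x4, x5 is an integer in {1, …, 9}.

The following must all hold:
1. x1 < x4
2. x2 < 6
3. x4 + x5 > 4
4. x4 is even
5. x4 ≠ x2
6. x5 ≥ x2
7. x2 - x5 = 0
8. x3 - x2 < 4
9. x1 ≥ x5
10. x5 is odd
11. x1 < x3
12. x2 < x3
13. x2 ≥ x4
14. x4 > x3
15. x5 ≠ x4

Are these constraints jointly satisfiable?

Constraints 6, 9, 11, 13, and 14 give x2 ≤ x5, x5 ≤ x1, x1 < x3, x3 < x4, x4 ≤ x2. Chaining: x2 ≤ x5 ≤ x1 < x3 < x4 ≤ x2, which forces x2 < x2 — impossible.

Unsatisfiable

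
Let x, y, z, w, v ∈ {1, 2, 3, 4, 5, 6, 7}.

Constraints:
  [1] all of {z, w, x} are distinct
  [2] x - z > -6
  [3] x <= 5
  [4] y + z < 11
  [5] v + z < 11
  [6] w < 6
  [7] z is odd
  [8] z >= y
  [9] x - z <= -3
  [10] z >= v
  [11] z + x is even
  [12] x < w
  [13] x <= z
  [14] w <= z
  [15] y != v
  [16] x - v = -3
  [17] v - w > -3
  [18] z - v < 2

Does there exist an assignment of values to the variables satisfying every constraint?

Setting (x, y, z, w, v) = (1, 5, 5, 4, 4) satisfies everything: constraint 2: x - z = -4; constraint 4: y + z = 10, and the others follow.

Satisfiable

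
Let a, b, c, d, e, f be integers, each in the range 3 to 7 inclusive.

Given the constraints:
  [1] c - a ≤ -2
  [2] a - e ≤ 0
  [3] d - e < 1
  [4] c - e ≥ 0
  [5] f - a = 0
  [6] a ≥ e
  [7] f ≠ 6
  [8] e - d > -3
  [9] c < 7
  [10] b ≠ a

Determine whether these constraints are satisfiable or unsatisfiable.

Unsatisfiable

Constraints 1, 2, and 4 give e − a ≥ 0, a − c ≥ 2, c − e ≥ 0.
Adding all 3 inequalities: the left sides telescope to 0, and the right sides sum to 0 + 2 + 0 = 2. So 0 ≥ 2, which is false.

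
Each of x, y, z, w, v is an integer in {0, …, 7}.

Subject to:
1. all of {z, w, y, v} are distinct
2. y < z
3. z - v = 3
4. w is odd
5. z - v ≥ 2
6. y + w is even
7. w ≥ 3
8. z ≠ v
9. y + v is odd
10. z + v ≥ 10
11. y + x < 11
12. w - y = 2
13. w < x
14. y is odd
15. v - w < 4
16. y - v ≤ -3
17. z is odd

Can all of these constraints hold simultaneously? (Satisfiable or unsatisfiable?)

Satisfiable

Take x = 7, y = 1, z = 7, w = 3, v = 4. Then constraint 3: z - v = 3; constraint 5: z - v = 3; constraint 10: z + v = 11, and every other listed constraint is also met.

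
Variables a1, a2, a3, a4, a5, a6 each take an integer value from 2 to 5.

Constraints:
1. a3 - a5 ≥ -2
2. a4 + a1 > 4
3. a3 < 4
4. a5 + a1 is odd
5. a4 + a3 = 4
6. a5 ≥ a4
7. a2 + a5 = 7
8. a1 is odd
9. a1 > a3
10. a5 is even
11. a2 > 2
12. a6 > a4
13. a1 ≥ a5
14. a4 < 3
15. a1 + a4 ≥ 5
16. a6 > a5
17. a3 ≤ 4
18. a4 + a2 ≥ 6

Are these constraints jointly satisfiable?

Satisfiable

Try a1 = 3, a2 = 5, a3 = 2, a4 = 2, a5 = 2, a6 = 4.
Check constraint 1: a3 - a5 = 0; constraint 2: a4 + a1 = 5; constraint 5: a4 + a3 = 4. The remaining constraints are straightforward to verify.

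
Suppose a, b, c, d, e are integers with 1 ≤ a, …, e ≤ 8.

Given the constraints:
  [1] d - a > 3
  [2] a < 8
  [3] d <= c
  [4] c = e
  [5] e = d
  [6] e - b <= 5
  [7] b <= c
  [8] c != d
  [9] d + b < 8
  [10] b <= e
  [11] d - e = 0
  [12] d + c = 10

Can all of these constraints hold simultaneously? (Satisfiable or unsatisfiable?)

Unsatisfiable

From constraints 4 and 5, c = e = d, so c = d. But constraint 8 says c ≠ d. Contradiction.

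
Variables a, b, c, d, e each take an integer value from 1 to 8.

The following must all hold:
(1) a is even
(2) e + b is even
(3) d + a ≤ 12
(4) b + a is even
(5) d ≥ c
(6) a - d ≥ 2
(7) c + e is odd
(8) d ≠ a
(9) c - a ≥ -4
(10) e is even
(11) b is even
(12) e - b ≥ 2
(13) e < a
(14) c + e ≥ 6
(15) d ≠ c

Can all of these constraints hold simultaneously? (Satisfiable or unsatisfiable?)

Satisfiable

Take a = 6, b = 2, c = 3, d = 4, e = 4. Then constraint 3: d + a = 10; constraint 6: a - d = 2, and every other listed constraint is also met.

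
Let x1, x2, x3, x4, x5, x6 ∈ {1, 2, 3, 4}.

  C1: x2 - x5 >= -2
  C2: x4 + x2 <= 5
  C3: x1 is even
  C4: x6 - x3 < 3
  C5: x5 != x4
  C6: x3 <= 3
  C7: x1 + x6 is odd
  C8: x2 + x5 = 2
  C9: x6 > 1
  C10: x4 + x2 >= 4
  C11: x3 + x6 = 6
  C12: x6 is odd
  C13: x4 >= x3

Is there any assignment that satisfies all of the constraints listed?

Satisfiable

The assignment x1 = 4, x2 = 1, x3 = 3, x4 = 4, x5 = 1, x6 = 3 works:
  constraint 1 holds since x2 - x5 = 0.
  constraint 2 holds since x4 + x2 = 5.
  constraint 4 holds since x6 - x3 = 0.
The rest check out directly.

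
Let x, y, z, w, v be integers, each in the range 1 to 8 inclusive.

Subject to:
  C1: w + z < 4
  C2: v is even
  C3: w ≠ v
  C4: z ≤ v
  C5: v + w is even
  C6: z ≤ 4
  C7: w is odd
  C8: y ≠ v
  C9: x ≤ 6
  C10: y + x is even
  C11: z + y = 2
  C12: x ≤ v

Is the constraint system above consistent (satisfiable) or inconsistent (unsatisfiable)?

Unsatisfiable

Constraint 2 makes v even and constraint 7 makes w odd, so v + w must be odd. Constraint 5 says v + w is even — contradiction.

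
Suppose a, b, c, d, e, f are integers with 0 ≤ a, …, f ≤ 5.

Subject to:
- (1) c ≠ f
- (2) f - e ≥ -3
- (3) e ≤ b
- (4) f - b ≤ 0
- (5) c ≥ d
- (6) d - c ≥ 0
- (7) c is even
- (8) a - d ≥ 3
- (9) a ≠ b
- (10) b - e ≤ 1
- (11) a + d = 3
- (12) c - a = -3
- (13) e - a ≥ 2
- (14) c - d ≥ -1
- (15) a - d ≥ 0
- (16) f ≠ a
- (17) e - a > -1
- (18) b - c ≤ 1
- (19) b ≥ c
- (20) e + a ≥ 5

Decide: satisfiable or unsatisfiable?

Constraints 2, 4, 6, 8, 13, and 18 give f − e ≥ -3, e − a ≥ 2, a − d ≥ 3, d − c ≥ 0, c − b ≥ -1, b − f ≥ 0.
Adding all 6 inequalities: the left sides telescope to 0, and the right sides sum to (-3) + 2 + 3 + 0 + (-1) + 0 = 1. So 0 ≥ 1, which is false.

Unsatisfiable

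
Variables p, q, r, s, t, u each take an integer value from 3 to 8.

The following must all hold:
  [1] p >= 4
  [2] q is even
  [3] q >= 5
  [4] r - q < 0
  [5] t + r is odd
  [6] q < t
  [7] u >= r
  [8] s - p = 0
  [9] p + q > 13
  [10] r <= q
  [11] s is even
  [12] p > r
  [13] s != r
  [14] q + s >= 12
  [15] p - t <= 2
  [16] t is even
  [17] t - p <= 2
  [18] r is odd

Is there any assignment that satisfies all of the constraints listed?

Take p = 8, q = 6, r = 5, s = 8, t = 8, u = 7. Then constraint 4: r - q = -1; constraint 8: s - p = 0, and every other listed constraint is also met.

Satisfiable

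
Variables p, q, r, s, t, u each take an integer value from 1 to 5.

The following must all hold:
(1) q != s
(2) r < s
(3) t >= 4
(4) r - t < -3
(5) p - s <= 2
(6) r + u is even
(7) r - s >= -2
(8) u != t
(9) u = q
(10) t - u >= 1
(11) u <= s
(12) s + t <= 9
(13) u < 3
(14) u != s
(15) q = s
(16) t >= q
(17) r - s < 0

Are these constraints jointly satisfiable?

Unsatisfiable

From constraints 9 and 15, u = q = s, so u = s. But constraint 14 says u ≠ s. Contradiction.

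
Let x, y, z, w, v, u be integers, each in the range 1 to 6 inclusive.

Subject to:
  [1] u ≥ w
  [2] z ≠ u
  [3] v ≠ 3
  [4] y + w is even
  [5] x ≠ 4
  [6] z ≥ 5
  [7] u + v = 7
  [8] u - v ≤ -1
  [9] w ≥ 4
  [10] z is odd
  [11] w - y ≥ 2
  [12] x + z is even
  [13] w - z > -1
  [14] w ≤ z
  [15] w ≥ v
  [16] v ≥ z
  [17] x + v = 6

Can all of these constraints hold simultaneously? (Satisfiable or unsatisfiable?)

From constraints 1 and 9: u ≥ w ≥ 4. From constraints 6 and 16: v ≥ z ≥ 5. Hence u + v ≥ 9. But constraint 7 requires u + v = 7, and 7 < 9. Contradiction.

Unsatisfiable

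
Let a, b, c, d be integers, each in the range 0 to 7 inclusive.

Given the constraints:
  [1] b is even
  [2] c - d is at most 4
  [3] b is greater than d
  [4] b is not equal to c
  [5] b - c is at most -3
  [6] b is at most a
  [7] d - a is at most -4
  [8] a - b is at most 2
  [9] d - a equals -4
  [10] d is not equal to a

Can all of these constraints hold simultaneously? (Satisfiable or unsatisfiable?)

Unsatisfiable

Constraints 2, 5, 7, and 8 give a − d ≥ 4, d − c ≥ -4, c − b ≥ 3, b − a ≥ -2.
Adding all 4 inequalities: the left sides telescope to 0, and the right sides sum to 4 + (-4) + 3 + (-2) = 1. So 0 ≥ 1, which is false.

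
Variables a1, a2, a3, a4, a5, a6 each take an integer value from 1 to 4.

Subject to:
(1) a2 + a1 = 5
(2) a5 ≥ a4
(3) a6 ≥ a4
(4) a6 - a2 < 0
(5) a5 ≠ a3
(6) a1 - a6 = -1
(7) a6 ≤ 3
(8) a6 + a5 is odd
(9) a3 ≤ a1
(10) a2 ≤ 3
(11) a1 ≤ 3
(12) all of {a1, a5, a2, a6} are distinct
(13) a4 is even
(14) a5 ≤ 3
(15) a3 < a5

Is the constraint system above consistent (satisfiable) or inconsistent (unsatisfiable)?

Unsatisfiable

Constraints 7, 10, 11, and 14 confine each of a1, a5, a2, a6 to the 3 values {1, …, 3} (the domain already gives each ≥ 1).
Constraint 12 requires all 4 of them to be distinct, but only 3 values are available — impossible by the pigeonhole principle.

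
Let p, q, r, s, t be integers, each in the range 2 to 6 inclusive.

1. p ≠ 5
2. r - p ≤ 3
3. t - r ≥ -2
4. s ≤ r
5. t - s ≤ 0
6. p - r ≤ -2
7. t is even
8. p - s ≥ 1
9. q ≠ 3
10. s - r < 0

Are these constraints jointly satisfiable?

Unsatisfiable

Constraints 3, 5, 6, and 8 give s − t ≥ 0, t − r ≥ -2, r − p ≥ 2, p − s ≥ 1.
Adding all 4 inequalities: the left sides telescope to 0, and the right sides sum to 0 + (-2) + 2 + 1 = 1. So 0 ≥ 1, which is false.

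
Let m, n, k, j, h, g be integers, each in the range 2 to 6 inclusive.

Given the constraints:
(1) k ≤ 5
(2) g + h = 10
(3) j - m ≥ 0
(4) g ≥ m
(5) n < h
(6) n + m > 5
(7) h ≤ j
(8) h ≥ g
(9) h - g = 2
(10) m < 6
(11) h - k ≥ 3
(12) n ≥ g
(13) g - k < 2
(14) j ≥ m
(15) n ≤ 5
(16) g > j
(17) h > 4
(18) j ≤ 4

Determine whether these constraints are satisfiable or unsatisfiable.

From constraints 12 and 15: g ≤ n ≤ 5. From constraints 7 and 18: h ≤ j ≤ 4. Hence g + h ≤ 9. But constraint 2 requires g + h = 10, and 10 > 9. Contradiction.

Unsatisfiable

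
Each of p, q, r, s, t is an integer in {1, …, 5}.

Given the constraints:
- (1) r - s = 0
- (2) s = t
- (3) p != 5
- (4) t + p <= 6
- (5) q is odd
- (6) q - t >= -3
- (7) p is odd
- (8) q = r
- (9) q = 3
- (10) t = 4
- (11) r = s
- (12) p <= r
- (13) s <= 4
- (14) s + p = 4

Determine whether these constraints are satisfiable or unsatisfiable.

Constraint 9 fixes q = 3 and constraint 10 fixes t = 4. Constraints 2, 8, and 11 give q = r = s = t, so q = t. But 3 ≠ 4 — contradiction.

Unsatisfiable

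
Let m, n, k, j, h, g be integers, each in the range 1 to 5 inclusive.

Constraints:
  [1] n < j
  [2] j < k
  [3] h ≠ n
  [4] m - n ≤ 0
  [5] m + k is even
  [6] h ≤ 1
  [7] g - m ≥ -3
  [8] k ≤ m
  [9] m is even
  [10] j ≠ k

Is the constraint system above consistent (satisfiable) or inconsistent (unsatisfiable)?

Unsatisfiable

Constraints 1, 2, 4, and 8 give k ≤ m, m ≤ n, n < j, j < k. Chaining: k ≤ m ≤ n < j < k, which forces k < k — impossible.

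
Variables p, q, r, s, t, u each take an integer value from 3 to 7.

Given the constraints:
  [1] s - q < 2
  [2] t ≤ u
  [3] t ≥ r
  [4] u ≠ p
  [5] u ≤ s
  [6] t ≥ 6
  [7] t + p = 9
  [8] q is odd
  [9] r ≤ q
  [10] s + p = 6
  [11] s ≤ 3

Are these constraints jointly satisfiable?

From constraints 2 and 6: u ≥ t and t ≥ 6, so u ≥ 6. From constraints 5 and 11: u ≤ s and s ≤ 3, so u ≤ 3. But 3 < 6, so no value of u works.

Unsatisfiable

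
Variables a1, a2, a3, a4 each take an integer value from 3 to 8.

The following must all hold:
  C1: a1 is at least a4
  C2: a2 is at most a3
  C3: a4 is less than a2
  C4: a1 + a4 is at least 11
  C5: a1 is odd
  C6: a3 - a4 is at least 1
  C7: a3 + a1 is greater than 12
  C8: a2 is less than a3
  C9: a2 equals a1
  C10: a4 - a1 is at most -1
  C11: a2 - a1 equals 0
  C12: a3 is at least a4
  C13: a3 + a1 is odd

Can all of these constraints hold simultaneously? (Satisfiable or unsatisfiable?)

Satisfiable

One satisfying assignment is a1 = 7, a2 = 7, a3 = 8, a4 = 5.
For the less obvious constraints — constraint 4: a1 + a4 = 12; constraint 6: a3 - a4 = 3 — and the others hold by inspection.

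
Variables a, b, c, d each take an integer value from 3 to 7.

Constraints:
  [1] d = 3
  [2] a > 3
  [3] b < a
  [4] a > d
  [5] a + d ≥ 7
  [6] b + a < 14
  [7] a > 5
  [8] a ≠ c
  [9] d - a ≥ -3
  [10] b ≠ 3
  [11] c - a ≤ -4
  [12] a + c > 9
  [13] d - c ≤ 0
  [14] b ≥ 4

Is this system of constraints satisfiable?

Constraints 9, 11, and 13 give c − d ≥ 0, d − a ≥ -3, a − c ≥ 4.
Adding all 3 inequalities: the left sides telescope to 0, and the right sides sum to 0 + (-3) + 4 = 1. So 0 ≥ 1, which is false.

Unsatisfiable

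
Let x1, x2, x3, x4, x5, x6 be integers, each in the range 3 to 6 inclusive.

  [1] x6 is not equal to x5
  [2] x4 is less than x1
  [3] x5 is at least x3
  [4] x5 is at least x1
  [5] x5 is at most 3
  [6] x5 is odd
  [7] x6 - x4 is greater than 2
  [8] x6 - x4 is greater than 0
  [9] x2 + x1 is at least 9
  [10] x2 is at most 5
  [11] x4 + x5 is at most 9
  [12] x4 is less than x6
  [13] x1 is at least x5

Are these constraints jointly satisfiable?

From constraint 10: x2 ≤ 5. From constraints 4 and 5: x1 ≤ x5 ≤ 3. Hence x2 + x1 ≤ 8. But constraint 9 requires x2 + x1 ≥ 9, and 9 > 8. Contradiction.

Unsatisfiable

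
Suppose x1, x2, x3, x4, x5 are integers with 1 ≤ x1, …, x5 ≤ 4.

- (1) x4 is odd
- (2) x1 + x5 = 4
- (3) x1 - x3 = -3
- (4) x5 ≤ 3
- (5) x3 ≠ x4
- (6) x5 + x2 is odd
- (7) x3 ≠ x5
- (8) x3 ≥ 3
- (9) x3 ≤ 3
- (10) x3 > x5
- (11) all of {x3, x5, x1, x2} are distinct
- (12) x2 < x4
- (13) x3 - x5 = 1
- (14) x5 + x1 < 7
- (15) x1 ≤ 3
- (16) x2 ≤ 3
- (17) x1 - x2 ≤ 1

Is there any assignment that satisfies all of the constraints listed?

Constraints 4, 9, 15, and 16 confine each of x3, x5, x1, x2 to the 3 values {1, …, 3} (the domain already gives each ≥ 1).
Constraint 11 requires all 4 of them to be distinct, but only 3 values are available — impossible by the pigeonhole principle.

Unsatisfiable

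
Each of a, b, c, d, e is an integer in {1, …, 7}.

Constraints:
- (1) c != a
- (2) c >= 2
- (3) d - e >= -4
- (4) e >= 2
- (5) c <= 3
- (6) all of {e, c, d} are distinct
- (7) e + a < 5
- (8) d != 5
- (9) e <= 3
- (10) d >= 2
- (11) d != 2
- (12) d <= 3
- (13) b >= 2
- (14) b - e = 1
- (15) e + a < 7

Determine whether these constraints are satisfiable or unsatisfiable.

Unsatisfiable

Constraints 2, 4, 5, 9, 10, and 12 confine each of e, c, d to the 2 values {2, 3}.
Constraint 6 requires all 3 of them to be distinct, but only 2 values are available — impossible by the pigeonhole principle.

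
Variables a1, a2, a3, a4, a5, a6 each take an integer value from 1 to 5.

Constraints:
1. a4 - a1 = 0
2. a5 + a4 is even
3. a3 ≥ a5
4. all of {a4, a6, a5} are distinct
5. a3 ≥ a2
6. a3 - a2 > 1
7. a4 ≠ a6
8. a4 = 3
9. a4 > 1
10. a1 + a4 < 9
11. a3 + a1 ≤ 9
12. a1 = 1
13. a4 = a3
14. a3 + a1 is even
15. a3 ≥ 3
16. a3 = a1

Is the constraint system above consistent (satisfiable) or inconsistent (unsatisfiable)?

Unsatisfiable

Constraint 8 fixes a4 = 3 and constraint 12 fixes a1 = 1. Constraints 13 and 16 give a4 = a3 = a1, so a4 = a1. But 3 ≠ 1 — contradiction.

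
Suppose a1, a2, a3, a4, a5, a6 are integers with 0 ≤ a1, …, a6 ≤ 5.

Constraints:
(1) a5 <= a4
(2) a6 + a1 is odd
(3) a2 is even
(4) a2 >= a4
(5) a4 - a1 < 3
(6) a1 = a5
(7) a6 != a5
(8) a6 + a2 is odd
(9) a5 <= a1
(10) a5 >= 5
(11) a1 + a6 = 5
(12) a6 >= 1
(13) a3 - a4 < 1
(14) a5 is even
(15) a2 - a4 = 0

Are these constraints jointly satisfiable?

From constraints 9 and 10: a1 ≥ a5 ≥ 5. From constraint 12: a6 ≥ 1. Hence a1 + a6 ≥ 6. But constraint 11 requires a1 + a6 = 5, and 5 < 6. Contradiction.

Unsatisfiable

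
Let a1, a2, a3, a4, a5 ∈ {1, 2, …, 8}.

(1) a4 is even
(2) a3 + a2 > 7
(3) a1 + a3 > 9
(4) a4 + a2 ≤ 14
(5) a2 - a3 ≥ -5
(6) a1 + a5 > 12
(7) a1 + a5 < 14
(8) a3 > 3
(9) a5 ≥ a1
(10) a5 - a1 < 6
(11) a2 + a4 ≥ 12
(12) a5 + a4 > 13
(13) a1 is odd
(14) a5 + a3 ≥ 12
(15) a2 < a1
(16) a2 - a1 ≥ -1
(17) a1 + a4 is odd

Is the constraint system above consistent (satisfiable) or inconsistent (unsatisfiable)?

Satisfiable

The assignment a1 = 5, a2 = 4, a3 = 6, a4 = 8, a5 = 8 works:
  constraint 2 holds since a3 + a2 = 10.
  constraint 3 holds since a1 + a3 = 11.
  constraint 4 holds since a4 + a2 = 12.
The rest check out directly.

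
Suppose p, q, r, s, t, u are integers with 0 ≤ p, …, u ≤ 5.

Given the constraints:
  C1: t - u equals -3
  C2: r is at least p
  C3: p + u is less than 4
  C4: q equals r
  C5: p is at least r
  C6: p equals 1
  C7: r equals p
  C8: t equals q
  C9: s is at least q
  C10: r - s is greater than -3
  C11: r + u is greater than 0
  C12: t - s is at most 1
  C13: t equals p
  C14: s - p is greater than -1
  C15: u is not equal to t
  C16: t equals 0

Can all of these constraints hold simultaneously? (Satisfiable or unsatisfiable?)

Constraint 16 fixes t = 0 and constraint 6 fixes p = 1. Constraints 4, 7, and 8 give t = q = r = p, so t = p. But 0 ≠ 1 — contradiction.

Unsatisfiable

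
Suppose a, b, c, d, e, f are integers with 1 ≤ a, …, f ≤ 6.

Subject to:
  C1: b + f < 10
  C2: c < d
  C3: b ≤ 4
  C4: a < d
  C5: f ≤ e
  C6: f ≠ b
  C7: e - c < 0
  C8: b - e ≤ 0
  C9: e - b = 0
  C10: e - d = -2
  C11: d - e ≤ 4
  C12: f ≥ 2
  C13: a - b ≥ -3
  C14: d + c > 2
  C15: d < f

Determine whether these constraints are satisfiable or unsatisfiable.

Unsatisfiable

Constraints 2, 5, 7, and 15 give f ≤ e, e < c, c < d, d < f. Chaining: f ≤ e < c < d < f, which forces f < f — impossible.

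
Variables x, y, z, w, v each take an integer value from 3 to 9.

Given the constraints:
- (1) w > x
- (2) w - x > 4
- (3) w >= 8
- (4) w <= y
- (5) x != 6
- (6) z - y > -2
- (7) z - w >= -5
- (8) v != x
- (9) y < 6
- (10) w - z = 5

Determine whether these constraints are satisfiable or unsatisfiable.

Unsatisfiable

From constraints 3 and 4: y ≥ w and w ≥ 8, so y ≥ 8. From constraint 9: y ≤ 5. But 5 < 8, so no value of y works.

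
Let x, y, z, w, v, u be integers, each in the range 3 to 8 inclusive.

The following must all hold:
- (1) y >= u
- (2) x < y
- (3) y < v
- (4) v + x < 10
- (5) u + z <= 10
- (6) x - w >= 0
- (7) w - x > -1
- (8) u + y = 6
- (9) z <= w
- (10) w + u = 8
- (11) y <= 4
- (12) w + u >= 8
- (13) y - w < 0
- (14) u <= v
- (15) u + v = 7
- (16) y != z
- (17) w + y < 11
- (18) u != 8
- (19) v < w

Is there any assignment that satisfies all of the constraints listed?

Constraints 2, 3, 6, and 19 give v < w, w ≤ x, x < y, y < v. Chaining: v < w ≤ x < y < v, which forces v < v — impossible.

Unsatisfiable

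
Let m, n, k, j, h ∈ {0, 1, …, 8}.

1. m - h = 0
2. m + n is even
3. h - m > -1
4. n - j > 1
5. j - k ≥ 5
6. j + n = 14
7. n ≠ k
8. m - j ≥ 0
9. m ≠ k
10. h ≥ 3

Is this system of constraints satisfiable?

Satisfiable

The assignment m = 6, n = 8, k = 0, j = 6, h = 6 works:
  constraint 1 holds since m - h = 0.
  constraint 3 holds since h - m = 0.
  constraint 4 holds since n - j = 2.
The rest check out directly.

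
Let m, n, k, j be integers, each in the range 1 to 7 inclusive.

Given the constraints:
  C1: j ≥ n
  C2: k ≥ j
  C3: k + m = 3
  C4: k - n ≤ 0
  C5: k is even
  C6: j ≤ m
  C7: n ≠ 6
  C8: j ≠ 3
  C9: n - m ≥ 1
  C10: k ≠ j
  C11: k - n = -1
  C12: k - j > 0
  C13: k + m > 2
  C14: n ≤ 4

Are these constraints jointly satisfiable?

Constraints 1, 4, and 12 give k ≤ n, n ≤ j, j < k. Chaining: k ≤ n ≤ j < k, which forces k < k — impossible.

Unsatisfiable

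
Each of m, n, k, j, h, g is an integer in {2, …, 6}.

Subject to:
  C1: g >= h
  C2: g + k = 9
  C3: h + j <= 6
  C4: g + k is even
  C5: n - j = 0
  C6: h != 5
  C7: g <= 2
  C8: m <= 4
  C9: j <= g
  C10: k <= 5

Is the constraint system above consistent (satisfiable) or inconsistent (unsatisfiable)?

Unsatisfiable

From constraint 7: g ≤ 2. From constraint 10: k ≤ 5. Hence g + k ≤ 7. But constraint 2 requires g + k = 9, and 9 > 7. Contradiction.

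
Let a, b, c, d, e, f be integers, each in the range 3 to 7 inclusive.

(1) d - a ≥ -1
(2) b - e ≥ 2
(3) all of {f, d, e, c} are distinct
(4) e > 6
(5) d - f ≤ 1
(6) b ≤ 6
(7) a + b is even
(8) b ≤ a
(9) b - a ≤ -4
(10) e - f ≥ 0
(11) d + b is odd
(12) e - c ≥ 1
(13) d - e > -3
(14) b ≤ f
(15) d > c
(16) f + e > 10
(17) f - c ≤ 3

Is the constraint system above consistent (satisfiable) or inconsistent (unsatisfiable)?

Unsatisfiable

Constraints 1, 2, 5, 9, 12, and 17 give b − e ≥ 2, e − c ≥ 1, c − f ≥ -3, f − d ≥ -1, d − a ≥ -1, a − b ≥ 4.
Adding all 6 inequalities: the left sides telescope to 0, and the right sides sum to 2 + 1 + (-3) + (-1) + (-1) + 4 = 2. So 0 ≥ 2, which is false.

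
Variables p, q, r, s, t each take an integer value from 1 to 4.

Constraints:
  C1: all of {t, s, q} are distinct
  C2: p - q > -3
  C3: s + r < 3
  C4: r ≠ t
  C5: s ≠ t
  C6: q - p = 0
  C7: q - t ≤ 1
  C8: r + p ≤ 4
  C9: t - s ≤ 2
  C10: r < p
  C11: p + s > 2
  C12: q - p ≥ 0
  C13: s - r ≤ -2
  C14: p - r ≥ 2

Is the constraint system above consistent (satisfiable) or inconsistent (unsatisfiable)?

Constraints 7, 9, 12, 13, and 14 give s − t ≥ -2, t − q ≥ -1, q − p ≥ 0, p − r ≥ 2, r − s ≥ 2.
Adding all 5 inequalities: the left sides telescope to 0, and the right sides sum to (-2) + (-1) + 0 + 2 + 2 = 1. So 0 ≥ 1, which is false.

Unsatisfiable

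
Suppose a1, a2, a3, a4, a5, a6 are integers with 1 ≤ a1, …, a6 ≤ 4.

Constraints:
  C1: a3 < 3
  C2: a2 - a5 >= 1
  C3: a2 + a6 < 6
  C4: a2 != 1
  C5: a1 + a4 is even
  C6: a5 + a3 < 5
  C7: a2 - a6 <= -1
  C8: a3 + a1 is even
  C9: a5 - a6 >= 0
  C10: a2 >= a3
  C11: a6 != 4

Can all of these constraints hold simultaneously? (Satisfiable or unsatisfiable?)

Unsatisfiable

Constraints 2, 7, and 9 give a2 − a5 ≥ 1, a5 − a6 ≥ 0, a6 − a2 ≥ 1.
Adding all 3 inequalities: the left sides telescope to 0, and the right sides sum to 1 + 0 + 1 = 2. So 0 ≥ 2, which is false.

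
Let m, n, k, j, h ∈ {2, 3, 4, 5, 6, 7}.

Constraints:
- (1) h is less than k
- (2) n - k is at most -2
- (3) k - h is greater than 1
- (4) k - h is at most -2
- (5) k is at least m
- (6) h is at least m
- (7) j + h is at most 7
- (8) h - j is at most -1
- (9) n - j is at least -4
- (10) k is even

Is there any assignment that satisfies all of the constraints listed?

Unsatisfiable

Constraints 2, 4, 8, and 9 give n − j ≥ -4, j − h ≥ 1, h − k ≥ 2, k − n ≥ 2.
Adding all 4 inequalities: the left sides telescope to 0, and the right sides sum to (-4) + 1 + 2 + 2 = 1. So 0 ≥ 1, which is false.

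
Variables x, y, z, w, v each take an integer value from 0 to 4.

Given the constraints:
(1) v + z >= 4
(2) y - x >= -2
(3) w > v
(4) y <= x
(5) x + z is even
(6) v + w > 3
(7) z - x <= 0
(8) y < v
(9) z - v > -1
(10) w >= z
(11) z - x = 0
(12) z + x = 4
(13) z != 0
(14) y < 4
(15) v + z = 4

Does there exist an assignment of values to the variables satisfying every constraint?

Take x = 2, y = 0, z = 2, w = 4, v = 2. Then constraint 1: v + z = 4; constraint 2: y - x = -2; constraint 6: v + w = 6, and every other listed constraint is also met.

Satisfiable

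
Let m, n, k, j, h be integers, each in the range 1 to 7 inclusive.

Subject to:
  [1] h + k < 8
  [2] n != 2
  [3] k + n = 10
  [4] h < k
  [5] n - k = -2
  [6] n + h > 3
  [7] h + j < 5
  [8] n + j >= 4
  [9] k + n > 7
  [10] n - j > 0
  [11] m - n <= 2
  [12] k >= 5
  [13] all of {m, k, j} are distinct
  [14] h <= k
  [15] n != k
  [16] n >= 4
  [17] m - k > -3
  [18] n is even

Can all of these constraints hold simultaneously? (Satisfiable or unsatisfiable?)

Satisfiable

Take m = 4, n = 4, k = 6, j = 2, h = 1. Then constraint 1: h + k = 7; constraint 3: k + n = 10; constraint 5: n - k = -2, and every other listed constraint is also met.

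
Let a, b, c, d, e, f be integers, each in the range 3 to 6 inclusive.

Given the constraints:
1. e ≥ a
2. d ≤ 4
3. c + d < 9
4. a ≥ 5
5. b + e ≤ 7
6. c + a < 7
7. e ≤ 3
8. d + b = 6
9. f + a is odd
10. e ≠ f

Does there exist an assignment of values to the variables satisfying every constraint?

From constraints 1 and 4: e ≥ a and a ≥ 5, so e ≥ 5. From constraint 7: e ≤ 3. But 3 < 5, so no value of e works.

Unsatisfiable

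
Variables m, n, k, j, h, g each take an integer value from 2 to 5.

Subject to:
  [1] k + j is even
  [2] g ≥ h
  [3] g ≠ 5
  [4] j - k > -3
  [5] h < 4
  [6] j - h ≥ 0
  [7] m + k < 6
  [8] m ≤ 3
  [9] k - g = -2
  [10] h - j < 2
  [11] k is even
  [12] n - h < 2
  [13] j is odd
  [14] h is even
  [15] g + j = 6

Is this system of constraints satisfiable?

Unsatisfiable

Constraint 11 makes k even and constraint 13 makes j odd, so k + j must be odd. Constraint 1 says k + j is even — contradiction.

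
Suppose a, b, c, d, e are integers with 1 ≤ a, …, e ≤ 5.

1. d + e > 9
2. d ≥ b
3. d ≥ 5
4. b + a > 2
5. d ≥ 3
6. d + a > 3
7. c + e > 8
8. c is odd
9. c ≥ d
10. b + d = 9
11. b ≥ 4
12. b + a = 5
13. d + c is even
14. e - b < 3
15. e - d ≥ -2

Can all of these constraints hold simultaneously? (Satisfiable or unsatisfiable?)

Setting (a, b, c, d, e) = (1, 4, 5, 5, 5) satisfies everything: constraint 1: d + e = 10; constraint 4: b + a = 5; constraint 6: d + a = 6, and the others follow.

Satisfiable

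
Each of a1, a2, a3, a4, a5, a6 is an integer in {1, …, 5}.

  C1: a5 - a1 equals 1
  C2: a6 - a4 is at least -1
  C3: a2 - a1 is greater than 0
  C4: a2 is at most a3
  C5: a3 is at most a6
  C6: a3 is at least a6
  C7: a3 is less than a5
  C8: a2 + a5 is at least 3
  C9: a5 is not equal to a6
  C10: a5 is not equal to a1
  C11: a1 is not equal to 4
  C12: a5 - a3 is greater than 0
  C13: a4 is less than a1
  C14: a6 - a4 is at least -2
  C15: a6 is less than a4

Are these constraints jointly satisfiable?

Unsatisfiable

Constraints 3, 4, 5, 13, and 15 give a3 ≤ a6, a6 < a4, a4 < a1, a1 < a2, a2 ≤ a3. Chaining: a3 ≤ a6 < a4 < a1 < a2 ≤ a3, which forces a3 < a3 — impossible.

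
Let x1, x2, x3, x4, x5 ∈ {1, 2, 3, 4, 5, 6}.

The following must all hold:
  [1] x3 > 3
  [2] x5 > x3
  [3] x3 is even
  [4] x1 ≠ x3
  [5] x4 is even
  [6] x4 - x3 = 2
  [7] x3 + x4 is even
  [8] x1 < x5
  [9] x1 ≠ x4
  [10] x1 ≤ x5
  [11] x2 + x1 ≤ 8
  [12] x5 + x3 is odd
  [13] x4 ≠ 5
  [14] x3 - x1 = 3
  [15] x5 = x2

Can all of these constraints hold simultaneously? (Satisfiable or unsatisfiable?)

Satisfiable

Setting (x1, x2, x3, x4, x5) = (1, 5, 4, 6, 5) satisfies everything: constraint 6: x4 - x3 = 2; constraint 11: x2 + x1 = 6, and the others follow.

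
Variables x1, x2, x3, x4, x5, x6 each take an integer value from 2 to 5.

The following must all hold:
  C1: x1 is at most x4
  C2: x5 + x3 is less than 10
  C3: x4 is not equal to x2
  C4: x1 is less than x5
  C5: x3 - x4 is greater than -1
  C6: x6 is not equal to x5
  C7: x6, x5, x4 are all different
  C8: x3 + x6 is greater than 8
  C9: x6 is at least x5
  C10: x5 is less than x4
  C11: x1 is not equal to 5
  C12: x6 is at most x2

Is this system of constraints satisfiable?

Satisfiable

Try x1 = 2, x2 = 5, x3 = 5, x4 = 4, x5 = 3, x6 = 5.
Check constraint 2: x5 + x3 = 8; constraint 5: x3 - x4 = 1. The remaining constraints are straightforward to verify.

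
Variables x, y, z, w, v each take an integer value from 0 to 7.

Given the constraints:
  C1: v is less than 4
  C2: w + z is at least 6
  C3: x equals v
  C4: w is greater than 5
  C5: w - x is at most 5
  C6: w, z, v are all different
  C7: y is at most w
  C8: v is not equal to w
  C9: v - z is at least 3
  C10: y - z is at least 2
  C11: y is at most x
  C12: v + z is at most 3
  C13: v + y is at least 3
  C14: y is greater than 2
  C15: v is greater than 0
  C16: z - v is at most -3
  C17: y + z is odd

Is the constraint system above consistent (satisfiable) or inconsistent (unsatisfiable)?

The assignment x = 3, y = 3, z = 0, w = 6, v = 3 works:
  constraint 2 holds since w + z = 6.
  constraint 5 holds since w - x = 3.
  constraint 9 holds since v - z = 3.
The rest check out directly.

Satisfiable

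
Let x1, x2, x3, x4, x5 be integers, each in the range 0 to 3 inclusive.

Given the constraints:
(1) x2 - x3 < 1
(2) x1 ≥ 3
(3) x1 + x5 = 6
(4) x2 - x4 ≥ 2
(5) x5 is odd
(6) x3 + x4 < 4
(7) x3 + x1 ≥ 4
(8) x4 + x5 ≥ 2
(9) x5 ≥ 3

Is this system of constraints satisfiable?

Take x1 = 3, x2 = 3, x3 = 3, x4 = 0, x5 = 3. Then constraint 1: x2 - x3 = 0; constraint 3: x1 + x5 = 6, and every other listed constraint is also met.

Satisfiable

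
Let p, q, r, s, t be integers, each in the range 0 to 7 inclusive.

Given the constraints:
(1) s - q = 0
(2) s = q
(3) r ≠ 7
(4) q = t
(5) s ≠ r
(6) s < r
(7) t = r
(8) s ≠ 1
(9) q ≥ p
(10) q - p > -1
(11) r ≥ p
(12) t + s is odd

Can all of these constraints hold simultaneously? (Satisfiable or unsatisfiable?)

Unsatisfiable

From constraints 2, 4, and 7, s = q = t = r, so s = r. But constraint 5 says s ≠ r. Contradiction.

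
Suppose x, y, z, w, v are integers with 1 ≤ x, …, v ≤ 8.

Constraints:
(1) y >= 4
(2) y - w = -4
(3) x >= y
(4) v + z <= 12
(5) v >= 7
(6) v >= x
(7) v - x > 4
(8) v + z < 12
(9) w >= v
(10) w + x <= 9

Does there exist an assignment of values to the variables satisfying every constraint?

Unsatisfiable

From constraints 5 and 9: w ≥ v ≥ 7. From constraints 1 and 3: x ≥ y ≥ 4. Hence w + x ≥ 11. But constraint 10 requires w + x ≤ 9, and 9 < 11. Contradiction.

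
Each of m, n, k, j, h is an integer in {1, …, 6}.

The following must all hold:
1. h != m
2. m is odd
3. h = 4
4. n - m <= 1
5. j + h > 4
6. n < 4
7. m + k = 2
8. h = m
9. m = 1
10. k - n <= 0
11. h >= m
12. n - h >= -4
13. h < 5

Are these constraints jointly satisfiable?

Constraint 3 fixes h = 4 and constraint 9 fixes m = 1, but constraint 8 requires h = m. Since 4 ≠ 1, contradiction.

Unsatisfiable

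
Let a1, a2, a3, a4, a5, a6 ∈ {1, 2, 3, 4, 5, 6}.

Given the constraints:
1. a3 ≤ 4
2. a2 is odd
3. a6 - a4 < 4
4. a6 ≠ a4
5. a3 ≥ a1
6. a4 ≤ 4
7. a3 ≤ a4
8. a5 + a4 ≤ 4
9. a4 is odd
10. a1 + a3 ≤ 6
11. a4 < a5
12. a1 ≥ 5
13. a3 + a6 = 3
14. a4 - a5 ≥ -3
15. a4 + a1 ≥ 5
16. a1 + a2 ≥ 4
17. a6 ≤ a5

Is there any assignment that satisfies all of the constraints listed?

From constraints 5 and 12: a3 ≥ a1 and a1 ≥ 5, so a3 ≥ 5. From constraint 1: a3 ≤ 4. But 4 < 5, so no value of a3 works.

Unsatisfiable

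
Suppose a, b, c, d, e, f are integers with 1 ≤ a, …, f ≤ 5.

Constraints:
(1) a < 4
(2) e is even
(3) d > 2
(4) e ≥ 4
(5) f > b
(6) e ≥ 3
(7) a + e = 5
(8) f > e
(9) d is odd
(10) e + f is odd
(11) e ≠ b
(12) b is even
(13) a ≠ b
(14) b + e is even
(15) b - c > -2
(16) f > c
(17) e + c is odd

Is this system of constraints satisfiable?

One satisfying assignment is a = 1, b = 2, c = 3, d = 3, e = 4, f = 5.
For the less obvious constraints — constraint 2: e = 4 is even; constraint 7: a + e = 5; constraint 15: b - c = -1 — and the others hold by inspection.

Satisfiable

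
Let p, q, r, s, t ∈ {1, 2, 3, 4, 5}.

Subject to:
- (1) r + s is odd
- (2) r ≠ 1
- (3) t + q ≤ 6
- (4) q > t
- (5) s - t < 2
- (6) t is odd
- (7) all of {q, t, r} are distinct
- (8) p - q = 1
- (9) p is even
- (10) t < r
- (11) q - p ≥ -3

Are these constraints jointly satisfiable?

Try p = 4, q = 3, r = 2, s = 1, t = 1.
Check constraint 3: t + q = 4; constraint 5: s - t = 0; constraint 8: p - q = 1. The remaining constraints are straightforward to verify.

Satisfiable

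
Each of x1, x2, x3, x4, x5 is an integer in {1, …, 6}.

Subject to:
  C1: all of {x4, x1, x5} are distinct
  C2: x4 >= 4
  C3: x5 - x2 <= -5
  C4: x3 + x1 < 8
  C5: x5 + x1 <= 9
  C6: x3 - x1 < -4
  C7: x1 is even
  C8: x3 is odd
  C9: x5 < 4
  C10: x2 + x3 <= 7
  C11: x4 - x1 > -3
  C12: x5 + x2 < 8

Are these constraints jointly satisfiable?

Try x1 = 6, x2 = 6, x3 = 1, x4 = 5, x5 = 1.
Check constraint 3: x5 - x2 = -5; constraint 4: x3 + x1 = 7; constraint 5: x5 + x1 = 7. The remaining constraints are straightforward to verify.

Satisfiable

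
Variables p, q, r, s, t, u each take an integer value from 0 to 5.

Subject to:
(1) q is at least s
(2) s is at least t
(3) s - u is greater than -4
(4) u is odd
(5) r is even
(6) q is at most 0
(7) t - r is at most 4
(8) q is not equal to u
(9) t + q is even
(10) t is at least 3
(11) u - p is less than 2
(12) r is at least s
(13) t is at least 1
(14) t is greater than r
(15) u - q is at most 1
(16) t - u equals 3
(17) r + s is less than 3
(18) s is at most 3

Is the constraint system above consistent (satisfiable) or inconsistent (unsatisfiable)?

Unsatisfiable

From constraints 2 and 10: s ≥ t and t ≥ 3, so s ≥ 3. From constraints 1 and 6: s ≤ q and q ≤ 0, so s ≤ 0. But 0 < 3, so no value of s works.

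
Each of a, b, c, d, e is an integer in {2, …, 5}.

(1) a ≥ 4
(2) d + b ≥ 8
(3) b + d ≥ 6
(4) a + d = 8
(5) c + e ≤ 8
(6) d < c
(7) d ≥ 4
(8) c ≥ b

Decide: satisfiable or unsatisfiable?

The assignment a = 4, b = 5, c = 5, d = 4, e = 3 works:
  constraint 2 holds since d + b = 9.
  constraint 3 holds since b + d = 9.
  constraint 4 holds since a + d = 8.
The rest check out directly.

Satisfiable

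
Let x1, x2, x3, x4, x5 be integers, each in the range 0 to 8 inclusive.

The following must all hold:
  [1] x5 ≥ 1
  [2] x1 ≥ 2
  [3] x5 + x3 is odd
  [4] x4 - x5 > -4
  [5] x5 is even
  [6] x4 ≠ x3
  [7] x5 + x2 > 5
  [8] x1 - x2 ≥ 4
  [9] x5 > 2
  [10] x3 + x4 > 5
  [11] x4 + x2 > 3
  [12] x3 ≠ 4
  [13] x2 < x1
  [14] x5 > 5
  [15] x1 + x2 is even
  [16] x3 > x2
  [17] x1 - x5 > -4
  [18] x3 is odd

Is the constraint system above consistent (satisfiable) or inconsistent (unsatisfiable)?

Satisfiable

The assignment x1 = 6, x2 = 0, x3 = 3, x4 = 5, x5 = 8 works:
  constraint 4 holds since x4 - x5 = -3.
  constraint 7 holds since x5 + x2 = 8.
  constraint 8 holds since x1 - x2 = 6.
The rest check out directly.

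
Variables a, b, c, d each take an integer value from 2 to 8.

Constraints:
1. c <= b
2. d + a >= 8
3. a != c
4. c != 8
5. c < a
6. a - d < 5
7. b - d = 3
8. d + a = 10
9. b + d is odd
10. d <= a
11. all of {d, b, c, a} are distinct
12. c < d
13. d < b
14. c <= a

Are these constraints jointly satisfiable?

Satisfiable

Setting (a, b, c, d) = (6, 7, 2, 4) satisfies everything: constraint 2: d + a = 10; constraint 6: a - d = 2, and the others follow.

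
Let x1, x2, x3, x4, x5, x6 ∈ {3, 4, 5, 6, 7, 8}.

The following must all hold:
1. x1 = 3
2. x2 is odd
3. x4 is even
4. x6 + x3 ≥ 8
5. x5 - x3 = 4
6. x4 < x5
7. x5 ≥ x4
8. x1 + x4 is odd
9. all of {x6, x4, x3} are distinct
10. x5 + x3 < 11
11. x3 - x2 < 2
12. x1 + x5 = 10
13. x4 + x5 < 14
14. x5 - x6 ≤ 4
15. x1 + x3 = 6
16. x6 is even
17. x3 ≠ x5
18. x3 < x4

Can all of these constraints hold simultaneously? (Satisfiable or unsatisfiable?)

One satisfying assignment is x1 = 3, x2 = 3, x3 = 3, x4 = 4, x5 = 7, x6 = 6.
For the less obvious constraints — constraint 4: x6 + x3 = 9; constraint 5: x5 - x3 = 4 — and the others hold by inspection.

Satisfiable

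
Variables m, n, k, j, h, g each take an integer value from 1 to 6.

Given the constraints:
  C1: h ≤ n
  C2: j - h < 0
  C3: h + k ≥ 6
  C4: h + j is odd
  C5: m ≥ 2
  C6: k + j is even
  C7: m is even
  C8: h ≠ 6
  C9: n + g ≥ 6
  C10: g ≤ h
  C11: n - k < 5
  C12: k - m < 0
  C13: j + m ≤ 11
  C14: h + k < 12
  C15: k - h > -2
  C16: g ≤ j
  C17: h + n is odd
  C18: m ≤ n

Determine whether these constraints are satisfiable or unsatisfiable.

The assignment m = 6, n = 6, k = 4, j = 2, h = 5, g = 1 works:
  constraint 2 holds since j - h = -3.
  constraint 3 holds since h + k = 9.
  constraint 9 holds since n + g = 7.
The rest check out directly.

Satisfiable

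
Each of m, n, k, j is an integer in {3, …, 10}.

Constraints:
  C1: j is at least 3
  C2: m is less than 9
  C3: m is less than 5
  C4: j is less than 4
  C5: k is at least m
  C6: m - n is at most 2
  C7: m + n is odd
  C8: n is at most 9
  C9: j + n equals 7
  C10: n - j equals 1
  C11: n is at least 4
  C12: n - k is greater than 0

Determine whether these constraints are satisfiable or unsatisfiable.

Satisfiable

One satisfying assignment is m = 3, n = 4, k = 3, j = 3.
For the less obvious constraints — constraint 6: m - n = -1; constraint 9: j + n = 7 — and the others hold by inspection.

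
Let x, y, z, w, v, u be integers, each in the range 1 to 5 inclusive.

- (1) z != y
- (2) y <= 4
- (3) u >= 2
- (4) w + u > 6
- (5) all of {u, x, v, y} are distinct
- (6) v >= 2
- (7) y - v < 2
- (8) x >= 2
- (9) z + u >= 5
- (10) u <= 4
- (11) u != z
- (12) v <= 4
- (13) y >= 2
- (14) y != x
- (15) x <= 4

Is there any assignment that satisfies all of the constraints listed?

Unsatisfiable

Constraints 2, 3, 6, 8, 10, 12, 13, and 15 confine each of u, x, v, y to the 3 values {2, …, 4}.
Constraint 5 requires all 4 of them to be distinct, but only 3 values are available — impossible by the pigeonhole principle.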